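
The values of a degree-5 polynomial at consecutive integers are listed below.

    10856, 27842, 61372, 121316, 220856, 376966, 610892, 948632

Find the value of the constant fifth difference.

480

First differences: 16986, 33530, 59944, 99540, 156110, 233926, 337740
Second differences: 16544, 26414, 39596, 56570, 77816, 103814
Third differences: 9870, 13182, 16974, 21246, 25998
Fourth differences: 3312, 3792, 4272, 4752
Fifth differences: 480, 480, 480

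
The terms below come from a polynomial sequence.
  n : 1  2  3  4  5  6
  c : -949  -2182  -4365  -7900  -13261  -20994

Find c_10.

-89086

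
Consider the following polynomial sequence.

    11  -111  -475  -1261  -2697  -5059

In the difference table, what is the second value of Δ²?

Δ: -122, -364, -786, -1436, -2362
Δ²: -242, -422, -650, -926
Δ³: -180, -228, -276
Δ⁴: -48, -48

-422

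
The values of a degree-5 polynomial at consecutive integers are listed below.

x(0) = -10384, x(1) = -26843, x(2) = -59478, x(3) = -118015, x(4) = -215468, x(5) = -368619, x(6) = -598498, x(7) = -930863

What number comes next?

-1396680

D1: -16459  -32635  -58537  -97453  -153151  -229879  -332365
D2: -16176  -25902  -38916  -55698  -76728  -102486
D3: -9726  -13014  -16782  -21030  -25758
D4: -3288  -3768  -4248  -4728
D5: -480  -480  -480
The fifth differences are constant (-480).
-4728 − 480 = -5208;  -25758 − 5208 = -30966;  -102486 − 30966 = -133452;  -332365 − 133452 = -465817;  -930863 − 465817 = -1396680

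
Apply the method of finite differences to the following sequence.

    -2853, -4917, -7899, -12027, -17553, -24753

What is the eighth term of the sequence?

First differences: -2064 , -2982 , -4128 , -5526 , -7200
Second differences: -918 , -1146 , -1398 , -1674
Third differences: -228 , -252 , -276
Fourth differences: -24 , -24
Fourth differences constant at -24.
-276 − 24 = -300;  -1674 − 300 = -1974;  -7200 − 1974 = -9174;  -24753 − 9174 = -33927
-300 − 24 = -324;  -1974 − 324 = -2298;  -9174 − 2298 = -11472;  -33927 − 11472 = -45399

-45399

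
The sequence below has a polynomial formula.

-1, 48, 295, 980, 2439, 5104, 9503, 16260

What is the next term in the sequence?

D1: 49  247  685  1459  2665  4399  6757
D2: 198  438  774  1206  1734  2358
D3: 240  336  432  528  624
D4: 96  96  96  96
Fourth differences constant at 96.
624 + 96 = 720;  2358 + 720 = 3078;  6757 + 3078 = 9835;  16260 + 9835 = 26095

26095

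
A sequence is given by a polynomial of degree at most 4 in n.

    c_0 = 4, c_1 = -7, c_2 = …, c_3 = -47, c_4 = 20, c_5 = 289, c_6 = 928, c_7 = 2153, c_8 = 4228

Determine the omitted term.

-32

Using the last 6 terms:
Δ: 67, 269, 639, 1225, 2075
Δ²: 202, 370, 586, 850
Δ³: 168, 216, 264
Δ⁴: 48, 48
Constant fourth difference = 48.
Extend backward: 168 − 48 = 120;  202 − 120 = 82;  67 − 82 = -15;  -47 + 15 = -32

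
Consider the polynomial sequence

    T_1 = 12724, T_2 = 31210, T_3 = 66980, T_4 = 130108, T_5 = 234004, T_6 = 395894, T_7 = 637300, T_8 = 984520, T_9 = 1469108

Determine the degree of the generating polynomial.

5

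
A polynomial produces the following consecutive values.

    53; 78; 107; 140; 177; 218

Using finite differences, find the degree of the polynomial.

D1: 25, 29, 33, 37, 41
D2: 4, 4, 4, 4
The second differences are constant, so the polynomial has degree 2.

2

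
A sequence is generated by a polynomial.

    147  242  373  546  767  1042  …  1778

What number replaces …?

1377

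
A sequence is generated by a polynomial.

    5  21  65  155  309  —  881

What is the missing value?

545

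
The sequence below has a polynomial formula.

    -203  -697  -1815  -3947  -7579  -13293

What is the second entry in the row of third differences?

-486

First differences: -494, -1118, -2132, -3632, -5714
Second differences: -624, -1014, -1500, -2082
Third differences: -390, -486, -582
Fourth differences: -96, -96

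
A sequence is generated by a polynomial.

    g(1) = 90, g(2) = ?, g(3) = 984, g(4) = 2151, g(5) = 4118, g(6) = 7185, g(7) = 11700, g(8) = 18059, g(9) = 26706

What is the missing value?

Using the last 7 terms:
Δ: 1167  1967  3067  4515  6359  8647
Δ²: 800  1100  1448  1844  2288
Δ³: 300  348  396  444
Δ⁴: 48  48  48
Constant fourth difference = 48.
Extend backward: 300 − 48 = 252;  800 − 252 = 548;  1167 − 548 = 619;  984 − 619 = 365

365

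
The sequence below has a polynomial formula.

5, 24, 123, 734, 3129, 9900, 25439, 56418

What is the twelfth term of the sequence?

574854

D1: 19  99  611  2395  6771  15539  30979
D2: 80  512  1784  4376  8768  15440
D3: 432  1272  2592  4392  6672
D4: 840  1320  1800  2280
D5: 480  480  480
Fifth differences constant at 480.
2280 + 480 = 2760;  6672 + 2760 = 9432;  15440 + 9432 = 24872;  30979 + 24872 = 55851;  56418 + 55851 = 112269
2760 + 480 = 3240;  9432 + 3240 = 12672;  24872 + 12672 = 37544;  55851 + 37544 = 93395;  112269 + 93395 = 205664
3240 + 480 = 3720;  12672 + 3720 = 16392;  37544 + 16392 = 53936;  93395 + 53936 = 147331;  205664 + 147331 = 352995
3720 + 480 = 4200;  16392 + 4200 = 20592;  53936 + 20592 = 74528;  147331 + 74528 = 221859;  352995 + 221859 = 574854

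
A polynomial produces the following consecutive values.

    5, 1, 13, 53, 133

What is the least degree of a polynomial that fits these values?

3

D1: -4, 12, 40, 80
D2: 16, 28, 40
D3: 12, 12
The third differences are constant, so the polynomial has degree 3.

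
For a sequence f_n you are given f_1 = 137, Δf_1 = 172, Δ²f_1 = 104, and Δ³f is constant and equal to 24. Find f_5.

Build the table forward from the leading diagonal:
Third differences: 24, 24, 24, 24, 24
Second differences: 104, 128, 152, 176, 200
First differences: 172, 276, 404, 556, 732
f: 137, 309, 585, 989, 1545

1545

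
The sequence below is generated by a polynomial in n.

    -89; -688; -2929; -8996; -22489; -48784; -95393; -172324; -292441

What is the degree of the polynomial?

5

-599, -2241, -6067, -13493, -26295, -46609, -76931, -120117
-1642, -3826, -7426, -12802, -20314, -30322, -43186
-2184, -3600, -5376, -7512, -10008, -12864
-1416, -1776, -2136, -2496, -2856
-360, -360, -360, -360
The fifth differences are constant, so the polynomial has degree 5.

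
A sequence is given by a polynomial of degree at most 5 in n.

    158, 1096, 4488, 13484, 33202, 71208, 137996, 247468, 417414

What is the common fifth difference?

D1: 938, 3392, 8996, 19718, 38006, 66788, 109472, 169946
D2: 2454, 5604, 10722, 18288, 28782, 42684, 60474
D3: 3150, 5118, 7566, 10494, 13902, 17790
D4: 1968, 2448, 2928, 3408, 3888
D5: 480, 480, 480, 480

480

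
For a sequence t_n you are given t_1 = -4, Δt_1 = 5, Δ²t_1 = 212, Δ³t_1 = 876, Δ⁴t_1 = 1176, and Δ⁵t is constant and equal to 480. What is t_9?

Build the table forward from the leading diagonal:
Fifth differences: 480, 480, 480, 480, 480, 480, 480, 480, 480
Fourth differences: 1176, 1656, 2136, 2616, 3096, 3576, 4056, 4536, 5016
Third differences: 876, 2052, 3708, 5844, 8460, 11556, 15132, 19188, 23724
Second differences: 212, 1088, 3140, 6848, 12692, 21152, 32708, 47840, 67028
First differences: 5, 217, 1305, 4445, 11293, 23985, 45137, 77845, 125685
t: -4, 1, 218, 1523, 5968, 17261, 41246, 86383, 164228

164228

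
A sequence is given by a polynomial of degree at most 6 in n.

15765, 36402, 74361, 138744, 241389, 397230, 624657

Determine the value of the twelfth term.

3766512

D1: 20637  37959  64383  102645  155841  227427
D2: 17322  26424  38262  53196  71586
D3: 9102  11838  14934  18390
D4: 2736  3096  3456
D5: 360  360
The fifth differences are constant (360).
3456 + 360 = 3816;  18390 + 3816 = 22206;  71586 + 22206 = 93792;  227427 + 93792 = 321219;  624657 + 321219 = 945876
3816 + 360 = 4176;  22206 + 4176 = 26382;  93792 + 26382 = 120174;  321219 + 120174 = 441393;  945876 + 441393 = 1387269
4176 + 360 = 4536;  26382 + 4536 = 30918;  120174 + 30918 = 151092;  441393 + 151092 = 592485;  1387269 + 592485 = 1979754
4536 + 360 = 4896;  30918 + 4896 = 35814;  151092 + 35814 = 186906;  592485 + 186906 = 779391;  1979754 + 779391 = 2759145
4896 + 360 = 5256;  35814 + 5256 = 41070;  186906 + 41070 = 227976;  779391 + 227976 = 1007367;  2759145 + 1007367 = 3766512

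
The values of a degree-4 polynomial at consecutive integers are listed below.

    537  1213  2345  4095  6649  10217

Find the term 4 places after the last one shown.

39669

676  1132  1750  2554  3568
456  618  804  1014
162  186  210
24  24
Fourth differences constant at 24.
210 + 24 = 234;  1014 + 234 = 1248;  3568 + 1248 = 4816;  10217 + 4816 = 15033
234 + 24 = 258;  1248 + 258 = 1506;  4816 + 1506 = 6322;  15033 + 6322 = 21355
258 + 24 = 282;  1506 + 282 = 1788;  6322 + 1788 = 8110;  21355 + 8110 = 29465
282 + 24 = 306;  1788 + 306 = 2094;  8110 + 2094 = 10204;  29465 + 10204 = 39669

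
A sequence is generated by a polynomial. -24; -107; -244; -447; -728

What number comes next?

-1099

D1: -83  -137  -203  -281
D2: -54  -66  -78
D3: -12  -12
The third differences are constant (-12).
-78 − 12 = -90;  -281 − 90 = -371;  -728 − 371 = -1099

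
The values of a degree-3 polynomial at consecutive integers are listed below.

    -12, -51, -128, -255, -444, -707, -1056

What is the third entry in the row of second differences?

First differences: -39, -77, -127, -189, -263, -349
Second differences: -38, -50, -62, -74, -86
Third differences: -12, -12, -12, -12

-62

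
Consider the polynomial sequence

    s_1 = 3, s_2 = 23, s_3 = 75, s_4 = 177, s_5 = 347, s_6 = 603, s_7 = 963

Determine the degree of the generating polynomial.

3

20, 52, 102, 170, 256, 360
32, 50, 68, 86, 104
18, 18, 18, 18
The third differences are constant, so the polynomial has degree 3.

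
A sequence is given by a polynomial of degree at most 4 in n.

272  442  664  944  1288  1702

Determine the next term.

2192

170  222  280  344  414
52  58  64  70
6  6  6
The third differences are constant (6).
70 + 6 = 76;  414 + 76 = 490;  1702 + 490 = 2192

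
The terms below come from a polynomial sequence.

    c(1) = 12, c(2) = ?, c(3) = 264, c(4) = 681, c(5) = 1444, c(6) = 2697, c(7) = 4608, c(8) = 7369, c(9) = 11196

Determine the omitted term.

Using the last 7 terms:
417, 763, 1253, 1911, 2761, 3827
346, 490, 658, 850, 1066
144, 168, 192, 216
24, 24, 24
Constant fourth difference = 24.
Extend backward: 144 − 24 = 120;  346 − 120 = 226;  417 − 226 = 191;  264 − 191 = 73

73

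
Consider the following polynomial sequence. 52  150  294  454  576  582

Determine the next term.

Δ: 98  144  160  122  6
Δ²: 46  16  -38  -116
Δ³: -30  -54  -78
Δ⁴: -24  -24
Fourth differences constant at -24.
-78 − 24 = -102;  -116 − 102 = -218;  6 − 218 = -212;  582 − 212 = 370

370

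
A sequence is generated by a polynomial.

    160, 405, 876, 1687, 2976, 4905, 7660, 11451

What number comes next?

Δ: 245 , 471 , 811 , 1289 , 1929 , 2755 , 3791
Δ²: 226 , 340 , 478 , 640 , 826 , 1036
Δ³: 114 , 138 , 162 , 186 , 210
Δ⁴: 24 , 24 , 24 , 24
Constant fourth difference = 24, so extend:
210 + 24 = 234;  1036 + 234 = 1270;  3791 + 1270 = 5061;  11451 + 5061 = 16512

16512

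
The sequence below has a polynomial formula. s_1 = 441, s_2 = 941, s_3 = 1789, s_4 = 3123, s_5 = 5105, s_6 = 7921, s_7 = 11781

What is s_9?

23593

First differences: 500  848  1334  1982  2816  3860
Second differences: 348  486  648  834  1044
Third differences: 138  162  186  210
Fourth differences: 24  24  24
The fourth differences are constant (24).
210 + 24 = 234;  1044 + 234 = 1278;  3860 + 1278 = 5138;  11781 + 5138 = 16919
234 + 24 = 258;  1278 + 258 = 1536;  5138 + 1536 = 6674;  16919 + 6674 = 23593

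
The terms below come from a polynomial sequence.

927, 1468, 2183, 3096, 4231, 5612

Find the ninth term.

First differences: 541, 715, 913, 1135, 1381
Second differences: 174, 198, 222, 246
Third differences: 24, 24, 24
The third differences are constant (24).
246 + 24 = 270;  1381 + 270 = 1651;  5612 + 1651 = 7263
270 + 24 = 294;  1651 + 294 = 1945;  7263 + 1945 = 9208
294 + 24 = 318;  1945 + 318 = 2263;  9208 + 2263 = 11471

11471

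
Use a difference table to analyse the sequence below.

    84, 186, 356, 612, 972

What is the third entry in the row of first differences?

First differences: 102, 170, 256, 360
Second differences: 68, 86, 104
Third differences: 18, 18

256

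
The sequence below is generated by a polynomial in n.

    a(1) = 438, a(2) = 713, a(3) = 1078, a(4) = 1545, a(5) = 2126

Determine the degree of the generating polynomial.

3

275, 365, 467, 581
90, 102, 114
12, 12
The third differences are constant, so the polynomial has degree 3.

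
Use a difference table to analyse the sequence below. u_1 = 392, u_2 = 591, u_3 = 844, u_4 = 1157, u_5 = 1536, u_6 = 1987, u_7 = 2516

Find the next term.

Δ: 199, 253, 313, 379, 451, 529
Δ²: 54, 60, 66, 72, 78
Δ³: 6, 6, 6, 6
Third differences constant at 6.
78 + 6 = 84;  529 + 84 = 613;  2516 + 613 = 3129

3129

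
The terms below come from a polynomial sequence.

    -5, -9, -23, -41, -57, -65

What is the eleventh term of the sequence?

225

D1: -4  -14  -18  -16  -8
D2: -10  -4  2  8
D3: 6  6  6
Third differences constant at 6.
8 + 6 = 14;  -8 + 14 = 6;  -65 + 6 = -59
14 + 6 = 20;  6 + 20 = 26;  -59 + 26 = -33
20 + 6 = 26;  26 + 26 = 52;  -33 + 52 = 19
26 + 6 = 32;  52 + 32 = 84;  19 + 84 = 103
32 + 6 = 38;  84 + 38 = 122;  103 + 122 = 225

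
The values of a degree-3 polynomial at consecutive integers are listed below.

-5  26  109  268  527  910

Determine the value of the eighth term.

2144

Δ: 31, 83, 159, 259, 383
Δ²: 52, 76, 100, 124
Δ³: 24, 24, 24
Third differences constant at 24.
124 + 24 = 148;  383 + 148 = 531;  910 + 531 = 1441
148 + 24 = 172;  531 + 172 = 703;  1441 + 703 = 2144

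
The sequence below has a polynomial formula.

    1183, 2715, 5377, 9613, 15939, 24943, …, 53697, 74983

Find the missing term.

37285

Using the first 6 terms:
Δ: 1532  2662  4236  6326  9004
Δ²: 1130  1574  2090  2678
Δ³: 444  516  588
Δ⁴: 72  72
Constant fourth difference = 72.
Extend forward: 588 + 72 = 660;  2678 + 660 = 3338;  9004 + 3338 = 12342;  24943 + 12342 = 37285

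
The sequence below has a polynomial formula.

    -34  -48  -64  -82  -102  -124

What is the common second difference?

Δ: -14, -16, -18, -20, -22
Δ²: -2, -2, -2, -2

-2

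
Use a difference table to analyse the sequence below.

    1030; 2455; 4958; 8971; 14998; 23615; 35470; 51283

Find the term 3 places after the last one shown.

1425  2503  4013  6027  8617  11855  15813
1078  1510  2014  2590  3238  3958
432  504  576  648  720
72  72  72  72
The fourth differences are constant (72).
720 + 72 = 792;  3958 + 792 = 4750;  15813 + 4750 = 20563;  51283 + 20563 = 71846
792 + 72 = 864;  4750 + 864 = 5614;  20563 + 5614 = 26177;  71846 + 26177 = 98023
864 + 72 = 936;  5614 + 936 = 6550;  26177 + 6550 = 32727;  98023 + 32727 = 130750

130750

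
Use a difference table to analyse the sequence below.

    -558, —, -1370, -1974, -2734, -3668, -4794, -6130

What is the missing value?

Using the last 6 terms:
First differences: -604, -760, -934, -1126, -1336
Second differences: -156, -174, -192, -210
Third differences: -18, -18, -18
Constant third difference = -18.
Extend backward: -156 + 18 = -138;  -604 + 138 = -466;  -1370 + 466 = -904

-904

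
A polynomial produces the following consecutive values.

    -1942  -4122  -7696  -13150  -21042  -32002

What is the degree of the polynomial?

4

-2180, -3574, -5454, -7892, -10960
-1394, -1880, -2438, -3068
-486, -558, -630
-72, -72
The fourth differences are constant, so the polynomial has degree 4.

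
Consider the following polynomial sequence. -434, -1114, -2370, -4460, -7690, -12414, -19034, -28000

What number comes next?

-39810

First differences: -680, -1256, -2090, -3230, -4724, -6620, -8966
Second differences: -576, -834, -1140, -1494, -1896, -2346
Third differences: -258, -306, -354, -402, -450
Fourth differences: -48, -48, -48, -48
The fourth differences are constant (-48).
-450 − 48 = -498;  -2346 − 498 = -2844;  -8966 − 2844 = -11810;  -28000 − 11810 = -39810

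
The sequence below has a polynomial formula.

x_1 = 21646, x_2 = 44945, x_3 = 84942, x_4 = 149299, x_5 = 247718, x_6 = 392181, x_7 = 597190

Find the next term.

880007

First differences: 23299, 39997, 64357, 98419, 144463, 205009
Second differences: 16698, 24360, 34062, 46044, 60546
Third differences: 7662, 9702, 11982, 14502
Fourth differences: 2040, 2280, 2520
Fifth differences: 240, 240
Constant fifth difference = 240, so extend:
2520 + 240 = 2760;  14502 + 2760 = 17262;  60546 + 17262 = 77808;  205009 + 77808 = 282817;  597190 + 282817 = 880007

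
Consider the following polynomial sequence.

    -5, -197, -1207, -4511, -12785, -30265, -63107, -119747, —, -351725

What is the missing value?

Using the first 8 terms:
D1: -192, -1010, -3304, -8274, -17480, -32842, -56640
D2: -818, -2294, -4970, -9206, -15362, -23798
D3: -1476, -2676, -4236, -6156, -8436
D4: -1200, -1560, -1920, -2280
D5: -360, -360, -360
Constant fifth difference = -360.
Extend forward: -2280 − 360 = -2640;  -8436 − 2640 = -11076;  -23798 − 11076 = -34874;  -56640 − 34874 = -91514;  -119747 − 91514 = -211261

-211261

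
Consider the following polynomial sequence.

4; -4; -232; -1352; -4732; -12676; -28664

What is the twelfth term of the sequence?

-8, -228, -1120, -3380, -7944, -15988
-220, -892, -2260, -4564, -8044
-672, -1368, -2304, -3480
-696, -936, -1176
-240, -240
Constant fifth difference = -240, so extend:
-1176 − 240 = -1416;  -3480 − 1416 = -4896;  -8044 − 4896 = -12940;  -15988 − 12940 = -28928;  -28664 − 28928 = -57592
-1416 − 240 = -1656;  -4896 − 1656 = -6552;  -12940 − 6552 = -19492;  -28928 − 19492 = -48420;  -57592 − 48420 = -106012
-1656 − 240 = -1896;  -6552 − 1896 = -8448;  -19492 − 8448 = -27940;  -48420 − 27940 = -76360;  -106012 − 76360 = -182372
-1896 − 240 = -2136;  -8448 − 2136 = -10584;  -27940 − 10584 = -38524;  -76360 − 38524 = -114884;  -182372 − 114884 = -297256
-2136 − 240 = -2376;  -10584 − 2376 = -12960;  -38524 − 12960 = -51484;  -114884 − 51484 = -166368;  -297256 − 166368 = -463624

-463624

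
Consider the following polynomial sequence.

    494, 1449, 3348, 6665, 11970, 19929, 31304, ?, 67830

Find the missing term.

Using the first 7 terms:
Δ: 955  1899  3317  5305  7959  11375
Δ²: 944  1418  1988  2654  3416
Δ³: 474  570  666  762
Δ⁴: 96  96  96
Constant fourth difference = 96.
Extend forward: 762 + 96 = 858;  3416 + 858 = 4274;  11375 + 4274 = 15649;  31304 + 15649 = 46953

46953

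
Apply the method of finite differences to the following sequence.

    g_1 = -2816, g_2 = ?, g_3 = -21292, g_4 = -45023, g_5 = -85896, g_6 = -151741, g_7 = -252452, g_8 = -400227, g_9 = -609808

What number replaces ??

-8697

Using the last 7 terms:
-23731, -40873, -65845, -100711, -147775, -209581
-17142, -24972, -34866, -47064, -61806
-7830, -9894, -12198, -14742
-2064, -2304, -2544
-240, -240
Constant fifth difference = -240.
Extend backward: -2064 + 240 = -1824;  -7830 + 1824 = -6006;  -17142 + 6006 = -11136;  -23731 + 11136 = -12595;  -21292 + 12595 = -8697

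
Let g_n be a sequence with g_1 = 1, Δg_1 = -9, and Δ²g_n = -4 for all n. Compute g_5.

Build the table forward from the leading diagonal:
Second differences: -4, -4, -4, -4, -4
First differences: -9, -13, -17, -21, -25
g: 1, -8, -21, -38, -59

-59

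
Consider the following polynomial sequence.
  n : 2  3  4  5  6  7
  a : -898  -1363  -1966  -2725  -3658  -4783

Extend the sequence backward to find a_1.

-553

Δ: -465, -603, -759, -933, -1125
Δ²: -138, -156, -174, -192
Δ³: -18, -18, -18
The third differences are constant at -18.
Work back: -138 + 18 = -120;  -465 + 120 = -345;  -898 + 345 = -553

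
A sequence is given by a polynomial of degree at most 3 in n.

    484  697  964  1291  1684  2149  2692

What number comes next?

3319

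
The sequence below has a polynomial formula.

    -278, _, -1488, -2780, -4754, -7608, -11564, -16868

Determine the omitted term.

-704

Using the last 6 terms:
-1292  -1974  -2854  -3956  -5304
-682  -880  -1102  -1348
-198  -222  -246
-24  -24
Constant fourth difference = -24.
Extend backward: -198 + 24 = -174;  -682 + 174 = -508;  -1292 + 508 = -784;  -1488 + 784 = -704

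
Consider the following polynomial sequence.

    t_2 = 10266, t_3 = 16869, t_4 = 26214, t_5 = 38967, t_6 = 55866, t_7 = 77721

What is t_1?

5811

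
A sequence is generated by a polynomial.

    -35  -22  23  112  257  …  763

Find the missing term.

Using the first 5 terms:
D1: 13, 45, 89, 145
D2: 32, 44, 56
D3: 12, 12
Constant third difference = 12.
Extend forward: 56 + 12 = 68;  145 + 68 = 213;  257 + 213 = 470

470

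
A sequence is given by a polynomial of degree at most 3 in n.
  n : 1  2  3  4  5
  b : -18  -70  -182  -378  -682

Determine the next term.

D1: -52  -112  -196  -304
D2: -60  -84  -108
D3: -24  -24
The third differences are constant (-24).
-108 − 24 = -132;  -304 − 132 = -436;  -682 − 436 = -1118

-1118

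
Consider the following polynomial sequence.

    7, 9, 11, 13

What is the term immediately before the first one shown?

2  2  2
The first differences are constant at 2.
Work back: 7 − 2 = 5

5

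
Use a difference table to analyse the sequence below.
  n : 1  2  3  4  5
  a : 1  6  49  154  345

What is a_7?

1081

Δ: 5, 43, 105, 191
Δ²: 38, 62, 86
Δ³: 24, 24
Third differences constant at 24.
86 + 24 = 110;  191 + 110 = 301;  345 + 301 = 646
110 + 24 = 134;  301 + 134 = 435;  646 + 435 = 1081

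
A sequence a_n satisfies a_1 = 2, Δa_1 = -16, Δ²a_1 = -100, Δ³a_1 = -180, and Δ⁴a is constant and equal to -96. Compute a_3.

Build the table forward from the leading diagonal:
Δ⁴: -96  -96  -96
Δ³: -180  -276  -372
Δ²: -100  -280  -556
Δ: -16  -116  -396
a: 2  -14  -130

-130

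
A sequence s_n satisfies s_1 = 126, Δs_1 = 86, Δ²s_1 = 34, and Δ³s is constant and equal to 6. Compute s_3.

Build the table forward from the leading diagonal:
Third differences: 6, 6, 6
Second differences: 34, 40, 46
First differences: 86, 120, 160
s: 126, 212, 332

332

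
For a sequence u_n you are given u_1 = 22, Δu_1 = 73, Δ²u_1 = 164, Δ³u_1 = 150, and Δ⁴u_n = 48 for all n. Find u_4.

883

Build the table forward from the leading diagonal:
Fourth differences: 48  48  48  48
Third differences: 150  198  246  294
Second differences: 164  314  512  758
First differences: 73  237  551  1063
u: 22  95  332  883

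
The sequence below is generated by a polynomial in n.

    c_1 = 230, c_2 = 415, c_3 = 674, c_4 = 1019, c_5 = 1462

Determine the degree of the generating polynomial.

3

D1: 185, 259, 345, 443
D2: 74, 86, 98
D3: 12, 12
The third differences are constant, so the polynomial has degree 3.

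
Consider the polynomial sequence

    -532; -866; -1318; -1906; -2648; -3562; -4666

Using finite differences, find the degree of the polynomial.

3

Δ: -334, -452, -588, -742, -914, -1104
Δ²: -118, -136, -154, -172, -190
Δ³: -18, -18, -18, -18
The third differences are constant, so the polynomial has degree 3.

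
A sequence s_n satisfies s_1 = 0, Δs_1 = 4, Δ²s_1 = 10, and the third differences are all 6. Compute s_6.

Build the table forward from the leading diagonal:
Δ³: 6  6  6  6  6  6
Δ²: 10  16  22  28  34  40
Δ: 4  14  30  52  80  114
s: 0  4  18  48  100  180

180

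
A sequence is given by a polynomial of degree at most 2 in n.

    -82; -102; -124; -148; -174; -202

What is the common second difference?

-2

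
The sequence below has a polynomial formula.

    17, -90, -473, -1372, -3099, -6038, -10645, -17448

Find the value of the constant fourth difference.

-72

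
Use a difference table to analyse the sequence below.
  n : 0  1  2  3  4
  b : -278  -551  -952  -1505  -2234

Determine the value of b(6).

-4316

Δ: -273, -401, -553, -729
Δ²: -128, -152, -176
Δ³: -24, -24
Constant third difference = -24, so extend:
-176 − 24 = -200;  -729 − 200 = -929;  -2234 − 929 = -3163
-200 − 24 = -224;  -929 − 224 = -1153;  -3163 − 1153 = -4316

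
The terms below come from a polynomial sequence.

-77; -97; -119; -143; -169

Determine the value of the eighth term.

Δ: -20, -22, -24, -26
Δ²: -2, -2, -2
Second differences constant at -2.
-26 − 2 = -28;  -169 − 28 = -197
-28 − 2 = -30;  -197 − 30 = -227
-30 − 2 = -32;  -227 − 32 = -259

-259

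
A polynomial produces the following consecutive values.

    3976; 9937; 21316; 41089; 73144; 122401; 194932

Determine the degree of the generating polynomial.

5

First differences: 5961, 11379, 19773, 32055, 49257, 72531
Second differences: 5418, 8394, 12282, 17202, 23274
Third differences: 2976, 3888, 4920, 6072
Fourth differences: 912, 1032, 1152
Fifth differences: 120, 120
The fifth differences are constant, so the polynomial has degree 5.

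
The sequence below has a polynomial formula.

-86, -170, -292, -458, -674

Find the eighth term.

-1682

-84, -122, -166, -216
-38, -44, -50
-6, -6
Constant third difference = -6, so extend:
-50 − 6 = -56;  -216 − 56 = -272;  -674 − 272 = -946
-56 − 6 = -62;  -272 − 62 = -334;  -946 − 334 = -1280
-62 − 6 = -68;  -334 − 68 = -402;  -1280 − 402 = -1682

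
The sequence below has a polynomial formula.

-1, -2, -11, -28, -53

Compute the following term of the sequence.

Δ: -1 , -9 , -17 , -25
Δ²: -8 , -8 , -8
The second differences are constant (-8).
-25 − 8 = -33;  -53 − 33 = -86

-86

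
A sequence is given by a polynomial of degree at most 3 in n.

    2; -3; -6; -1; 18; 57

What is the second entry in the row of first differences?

-3

D1: -5, -3, 5, 19, 39
D2: 2, 8, 14, 20
D3: 6, 6, 6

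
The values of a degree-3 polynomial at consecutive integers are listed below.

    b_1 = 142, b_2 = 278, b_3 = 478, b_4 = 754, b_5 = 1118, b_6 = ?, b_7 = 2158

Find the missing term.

1582

Using the first 5 terms:
D1: 136, 200, 276, 364
D2: 64, 76, 88
D3: 12, 12
Constant third difference = 12.
Extend forward: 88 + 12 = 100;  364 + 100 = 464;  1118 + 464 = 1582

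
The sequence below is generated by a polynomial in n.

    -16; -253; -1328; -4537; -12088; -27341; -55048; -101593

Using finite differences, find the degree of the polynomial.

5

Δ: -237, -1075, -3209, -7551, -15253, -27707, -46545
Δ²: -838, -2134, -4342, -7702, -12454, -18838
Δ³: -1296, -2208, -3360, -4752, -6384
Δ⁴: -912, -1152, -1392, -1632
Δ⁵: -240, -240, -240
The fifth differences are constant, so the polynomial has degree 5.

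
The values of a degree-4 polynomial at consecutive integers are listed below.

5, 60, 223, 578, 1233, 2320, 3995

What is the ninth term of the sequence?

First differences: 55, 163, 355, 655, 1087, 1675
Second differences: 108, 192, 300, 432, 588
Third differences: 84, 108, 132, 156
Fourth differences: 24, 24, 24
The fourth differences are constant (24).
156 + 24 = 180;  588 + 180 = 768;  1675 + 768 = 2443;  3995 + 2443 = 6438
180 + 24 = 204;  768 + 204 = 972;  2443 + 972 = 3415;  6438 + 3415 = 9853

9853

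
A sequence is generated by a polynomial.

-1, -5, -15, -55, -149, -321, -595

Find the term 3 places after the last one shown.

-2269

Δ: -4, -10, -40, -94, -172, -274
Δ²: -6, -30, -54, -78, -102
Δ³: -24, -24, -24, -24
Third differences constant at -24.
-102 − 24 = -126;  -274 − 126 = -400;  -595 − 400 = -995
-126 − 24 = -150;  -400 − 150 = -550;  -995 − 550 = -1545
-150 − 24 = -174;  -550 − 174 = -724;  -1545 − 724 = -2269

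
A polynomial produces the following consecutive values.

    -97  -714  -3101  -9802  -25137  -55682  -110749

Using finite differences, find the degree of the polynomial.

Δ: -617, -2387, -6701, -15335, -30545, -55067
Δ²: -1770, -4314, -8634, -15210, -24522
Δ³: -2544, -4320, -6576, -9312
Δ⁴: -1776, -2256, -2736
Δ⁵: -480, -480
The fifth differences are constant, so the polynomial has degree 5.

5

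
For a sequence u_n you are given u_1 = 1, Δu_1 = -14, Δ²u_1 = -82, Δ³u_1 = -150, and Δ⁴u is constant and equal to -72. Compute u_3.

-109

Build the table forward from the leading diagonal:
D4: -72  -72  -72
D3: -150  -222  -294
D2: -82  -232  -454
D1: -14  -96  -328
u: 1  -13  -109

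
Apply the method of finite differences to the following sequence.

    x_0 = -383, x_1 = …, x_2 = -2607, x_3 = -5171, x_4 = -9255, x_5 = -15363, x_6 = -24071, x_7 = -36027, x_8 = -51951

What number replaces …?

Using the last 7 terms:
-2564  -4084  -6108  -8708  -11956  -15924
-1520  -2024  -2600  -3248  -3968
-504  -576  -648  -720
-72  -72  -72
Constant fourth difference = -72.
Extend backward: -504 + 72 = -432;  -1520 + 432 = -1088;  -2564 + 1088 = -1476;  -2607 + 1476 = -1131

-1131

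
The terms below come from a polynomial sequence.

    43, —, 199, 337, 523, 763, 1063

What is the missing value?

Using the last 5 terms:
138  186  240  300
48  54  60
6  6
Constant third difference = 6.
Extend backward: 48 − 6 = 42;  138 − 42 = 96;  199 − 96 = 103

103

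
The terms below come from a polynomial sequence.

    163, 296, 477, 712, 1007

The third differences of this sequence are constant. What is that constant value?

6

D1: 133, 181, 235, 295
D2: 48, 54, 60
D3: 6, 6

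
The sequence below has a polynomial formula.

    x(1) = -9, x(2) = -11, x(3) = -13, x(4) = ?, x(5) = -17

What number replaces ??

-15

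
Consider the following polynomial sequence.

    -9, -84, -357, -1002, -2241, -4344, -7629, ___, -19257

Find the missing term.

Using the first 7 terms:
D1: -75  -273  -645  -1239  -2103  -3285
D2: -198  -372  -594  -864  -1182
D3: -174  -222  -270  -318
D4: -48  -48  -48
Constant fourth difference = -48.
Extend forward: -318 − 48 = -366;  -1182 − 366 = -1548;  -3285 − 1548 = -4833;  -7629 − 4833 = -12462

-12462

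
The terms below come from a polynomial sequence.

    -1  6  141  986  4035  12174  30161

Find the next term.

65106

Δ: 7  135  845  3049  8139  17987
Δ²: 128  710  2204  5090  9848
Δ³: 582  1494  2886  4758
Δ⁴: 912  1392  1872
Δ⁵: 480  480
The fifth differences are constant (480).
1872 + 480 = 2352;  4758 + 2352 = 7110;  9848 + 7110 = 16958;  17987 + 16958 = 34945;  30161 + 34945 = 65106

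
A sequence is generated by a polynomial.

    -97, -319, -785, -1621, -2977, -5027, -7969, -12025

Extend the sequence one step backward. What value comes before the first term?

First differences: -222  -466  -836  -1356  -2050  -2942  -4056
Second differences: -244  -370  -520  -694  -892  -1114
Third differences: -126  -150  -174  -198  -222
Fourth differences: -24  -24  -24  -24
The fourth differences are constant at -24.
Work back: -126 + 24 = -102;  -244 + 102 = -142;  -222 + 142 = -80;  -97 + 80 = -17

-17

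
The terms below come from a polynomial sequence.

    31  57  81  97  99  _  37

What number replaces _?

81

Using the first 5 terms:
D1: 26, 24, 16, 2
D2: -2, -8, -14
D3: -6, -6
Constant third difference = -6.
Extend forward: -14 − 6 = -20;  2 − 20 = -18;  99 − 18 = 81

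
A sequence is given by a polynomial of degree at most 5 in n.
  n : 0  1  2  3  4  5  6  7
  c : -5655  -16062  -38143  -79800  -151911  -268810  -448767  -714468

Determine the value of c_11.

First differences: -10407  -22081  -41657  -72111  -116899  -179957  -265701
Second differences: -11674  -19576  -30454  -44788  -63058  -85744
Third differences: -7902  -10878  -14334  -18270  -22686
Fourth differences: -2976  -3456  -3936  -4416
Fifth differences: -480  -480  -480
The fifth differences are constant (-480).
-4416 − 480 = -4896;  -22686 − 4896 = -27582;  -85744 − 27582 = -113326;  -265701 − 113326 = -379027;  -714468 − 379027 = -1093495
-4896 − 480 = -5376;  -27582 − 5376 = -32958;  -113326 − 32958 = -146284;  -379027 − 146284 = -525311;  -1093495 − 525311 = -1618806
-5376 − 480 = -5856;  -32958 − 5856 = -38814;  -146284 − 38814 = -185098;  -525311 − 185098 = -710409;  -1618806 − 710409 = -2329215
-5856 − 480 = -6336;  -38814 − 6336 = -45150;  -185098 − 45150 = -230248;  -710409 − 230248 = -940657;  -2329215 − 940657 = -3269872

-3269872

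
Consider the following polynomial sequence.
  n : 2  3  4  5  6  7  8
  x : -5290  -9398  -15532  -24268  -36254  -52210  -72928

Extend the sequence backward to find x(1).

-2704

First differences: -4108, -6134, -8736, -11986, -15956, -20718
Second differences: -2026, -2602, -3250, -3970, -4762
Third differences: -576, -648, -720, -792
Fourth differences: -72, -72, -72
The fourth differences are constant at -72.
Work back: -576 + 72 = -504;  -2026 + 504 = -1522;  -4108 + 1522 = -2586;  -5290 + 2586 = -2704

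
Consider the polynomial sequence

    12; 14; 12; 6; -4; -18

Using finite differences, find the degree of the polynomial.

2, -2, -6, -10, -14
-4, -4, -4, -4
The second differences are constant, so the polynomial has degree 2.

2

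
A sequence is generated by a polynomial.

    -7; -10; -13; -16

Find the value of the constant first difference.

-3

Δ: -3, -3, -3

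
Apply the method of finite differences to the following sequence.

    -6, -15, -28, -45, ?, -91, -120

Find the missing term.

Using the first 4 terms:
First differences: -9, -13, -17
Second differences: -4, -4
Constant second difference = -4.
Extend forward: -17 − 4 = -21;  -45 − 21 = -66

-66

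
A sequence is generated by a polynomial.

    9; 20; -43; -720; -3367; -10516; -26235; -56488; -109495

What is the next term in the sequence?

-196092

D1: 11  -63  -677  -2647  -7149  -15719  -30253  -53007
D2: -74  -614  -1970  -4502  -8570  -14534  -22754
D3: -540  -1356  -2532  -4068  -5964  -8220
D4: -816  -1176  -1536  -1896  -2256
D5: -360  -360  -360  -360
Fifth differences constant at -360.
-2256 − 360 = -2616;  -8220 − 2616 = -10836;  -22754 − 10836 = -33590;  -53007 − 33590 = -86597;  -109495 − 86597 = -196092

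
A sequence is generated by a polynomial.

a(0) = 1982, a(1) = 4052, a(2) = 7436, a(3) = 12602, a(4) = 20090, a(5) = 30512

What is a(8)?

86582

Δ: 2070, 3384, 5166, 7488, 10422
Δ²: 1314, 1782, 2322, 2934
Δ³: 468, 540, 612
Δ⁴: 72, 72
The fourth differences are constant (72).
612 + 72 = 684;  2934 + 684 = 3618;  10422 + 3618 = 14040;  30512 + 14040 = 44552
684 + 72 = 756;  3618 + 756 = 4374;  14040 + 4374 = 18414;  44552 + 18414 = 62966
756 + 72 = 828;  4374 + 828 = 5202;  18414 + 5202 = 23616;  62966 + 23616 = 86582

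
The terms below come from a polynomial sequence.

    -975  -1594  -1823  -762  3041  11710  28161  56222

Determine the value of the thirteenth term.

583617

D1: -619, -229, 1061, 3803, 8669, 16451, 28061
D2: 390, 1290, 2742, 4866, 7782, 11610
D3: 900, 1452, 2124, 2916, 3828
D4: 552, 672, 792, 912
D5: 120, 120, 120
Fifth differences constant at 120.
912 + 120 = 1032;  3828 + 1032 = 4860;  11610 + 4860 = 16470;  28061 + 16470 = 44531;  56222 + 44531 = 100753
1032 + 120 = 1152;  4860 + 1152 = 6012;  16470 + 6012 = 22482;  44531 + 22482 = 67013;  100753 + 67013 = 167766
1152 + 120 = 1272;  6012 + 1272 = 7284;  22482 + 7284 = 29766;  67013 + 29766 = 96779;  167766 + 96779 = 264545
1272 + 120 = 1392;  7284 + 1392 = 8676;  29766 + 8676 = 38442;  96779 + 38442 = 135221;  264545 + 135221 = 399766
1392 + 120 = 1512;  8676 + 1512 = 10188;  38442 + 10188 = 48630;  135221 + 48630 = 183851;  399766 + 183851 = 583617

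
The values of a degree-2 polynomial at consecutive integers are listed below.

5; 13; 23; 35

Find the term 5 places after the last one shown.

125

D1: 8, 10, 12
D2: 2, 2
Constant second difference = 2, so extend:
12 + 2 = 14;  35 + 14 = 49
14 + 2 = 16;  49 + 16 = 65
16 + 2 = 18;  65 + 18 = 83
18 + 2 = 20;  83 + 20 = 103
20 + 2 = 22;  103 + 22 = 125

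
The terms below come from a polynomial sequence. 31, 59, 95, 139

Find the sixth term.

251

Δ: 28, 36, 44
Δ²: 8, 8
Constant second difference = 8, so extend:
44 + 8 = 52;  139 + 52 = 191
52 + 8 = 60;  191 + 60 = 251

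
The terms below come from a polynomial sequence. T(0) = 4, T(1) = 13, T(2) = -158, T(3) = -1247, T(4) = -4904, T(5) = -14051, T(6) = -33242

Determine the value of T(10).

D1: 9, -171, -1089, -3657, -9147, -19191
D2: -180, -918, -2568, -5490, -10044
D3: -738, -1650, -2922, -4554
D4: -912, -1272, -1632
D5: -360, -360
Fifth differences constant at -360.
-1632 − 360 = -1992;  -4554 − 1992 = -6546;  -10044 − 6546 = -16590;  -19191 − 16590 = -35781;  -33242 − 35781 = -69023
-1992 − 360 = -2352;  -6546 − 2352 = -8898;  -16590 − 8898 = -25488;  -35781 − 25488 = -61269;  -69023 − 61269 = -130292
-2352 − 360 = -2712;  -8898 − 2712 = -11610;  -25488 − 11610 = -37098;  -61269 − 37098 = -98367;  -130292 − 98367 = -228659
-2712 − 360 = -3072;  -11610 − 3072 = -14682;  -37098 − 14682 = -51780;  -98367 − 51780 = -150147;  -228659 − 150147 = -378806

-378806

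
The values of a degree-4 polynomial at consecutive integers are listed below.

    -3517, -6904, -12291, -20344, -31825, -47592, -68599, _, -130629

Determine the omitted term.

-95896

Using the first 7 terms:
-3387, -5387, -8053, -11481, -15767, -21007
-2000, -2666, -3428, -4286, -5240
-666, -762, -858, -954
-96, -96, -96
Constant fourth difference = -96.
Extend forward: -954 − 96 = -1050;  -5240 − 1050 = -6290;  -21007 − 6290 = -27297;  -68599 − 27297 = -95896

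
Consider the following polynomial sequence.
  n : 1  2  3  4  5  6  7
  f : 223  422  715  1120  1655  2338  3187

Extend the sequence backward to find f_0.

100

Δ: 199, 293, 405, 535, 683, 849
Δ²: 94, 112, 130, 148, 166
Δ³: 18, 18, 18, 18
The third differences are constant at 18.
Work back: 94 − 18 = 76;  199 − 76 = 123;  223 − 123 = 100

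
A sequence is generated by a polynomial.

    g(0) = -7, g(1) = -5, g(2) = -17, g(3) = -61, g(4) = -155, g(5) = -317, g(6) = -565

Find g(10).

First differences: 2, -12, -44, -94, -162, -248
Second differences: -14, -32, -50, -68, -86
Third differences: -18, -18, -18, -18
The third differences are constant (-18).
-86 − 18 = -104;  -248 − 104 = -352;  -565 − 352 = -917
-104 − 18 = -122;  -352 − 122 = -474;  -917 − 474 = -1391
-122 − 18 = -140;  -474 − 140 = -614;  -1391 − 614 = -2005
-140 − 18 = -158;  -614 − 158 = -772;  -2005 − 772 = -2777

-2777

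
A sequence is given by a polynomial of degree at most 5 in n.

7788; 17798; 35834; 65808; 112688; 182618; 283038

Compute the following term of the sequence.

422804

D1: 10010 , 18036 , 29974 , 46880 , 69930 , 100420
D2: 8026 , 11938 , 16906 , 23050 , 30490
D3: 3912 , 4968 , 6144 , 7440
D4: 1056 , 1176 , 1296
D5: 120 , 120
Constant fifth difference = 120, so extend:
1296 + 120 = 1416;  7440 + 1416 = 8856;  30490 + 8856 = 39346;  100420 + 39346 = 139766;  283038 + 139766 = 422804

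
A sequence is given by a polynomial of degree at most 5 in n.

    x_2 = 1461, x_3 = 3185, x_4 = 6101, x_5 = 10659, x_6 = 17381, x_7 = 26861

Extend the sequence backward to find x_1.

551

1724, 2916, 4558, 6722, 9480
1192, 1642, 2164, 2758
450, 522, 594
72, 72
The fourth differences are constant at 72.
Work back: 450 − 72 = 378;  1192 − 378 = 814;  1724 − 814 = 910;  1461 − 910 = 551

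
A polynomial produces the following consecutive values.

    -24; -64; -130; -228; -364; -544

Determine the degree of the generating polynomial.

Δ: -40, -66, -98, -136, -180
Δ²: -26, -32, -38, -44
Δ³: -6, -6, -6
The third differences are constant, so the polynomial has degree 3.

3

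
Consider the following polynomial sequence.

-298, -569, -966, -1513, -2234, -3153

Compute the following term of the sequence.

-4294

D1: -271, -397, -547, -721, -919
D2: -126, -150, -174, -198
D3: -24, -24, -24
Constant third difference = -24, so extend:
-198 − 24 = -222;  -919 − 222 = -1141;  -3153 − 1141 = -4294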